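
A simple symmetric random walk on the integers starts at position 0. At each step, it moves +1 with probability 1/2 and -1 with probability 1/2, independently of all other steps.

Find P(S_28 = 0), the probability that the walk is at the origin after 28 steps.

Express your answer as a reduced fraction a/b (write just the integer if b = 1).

Answer: 5014575/33554432

Derivation:
To return to 0 after 28 steps: need exactly 14 steps of +1 and 14 of -1.
Favorable paths: C(28,14) = 40116600
Total paths: 2^28 = 268435456
P = 40116600/268435456 = 5014575/33554432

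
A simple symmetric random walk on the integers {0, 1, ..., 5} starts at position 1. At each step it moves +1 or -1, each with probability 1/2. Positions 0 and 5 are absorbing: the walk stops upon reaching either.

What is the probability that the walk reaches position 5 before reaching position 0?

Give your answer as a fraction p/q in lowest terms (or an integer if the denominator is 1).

Symmetric walk (p = 1/2): the harmonic-function argument gives P(hit 5 before 0 | start at 1) = a/N.
P = 1/5 = 1/5

Answer: 1/5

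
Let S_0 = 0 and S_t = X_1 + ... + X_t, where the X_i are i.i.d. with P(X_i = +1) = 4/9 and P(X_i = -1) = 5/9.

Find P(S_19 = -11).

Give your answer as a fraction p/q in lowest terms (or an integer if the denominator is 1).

To reach position -11 after 19 steps: need 4 steps of +1 and 15 steps of -1.
Number of such sequences: C(19,4) = 3876
Each has probability (4/9)^4 · (5/9)^15 = 7812500000000/1350851717672992089
P = 3876 · 7812500000000/1350851717672992089 = 10093750000000000/450283905890997363

Answer: 10093750000000000/450283905890997363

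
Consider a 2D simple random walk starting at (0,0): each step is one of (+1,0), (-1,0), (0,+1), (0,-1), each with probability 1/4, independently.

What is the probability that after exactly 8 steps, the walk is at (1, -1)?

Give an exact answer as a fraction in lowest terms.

Answer: 245/4096

Derivation:
Let h be the number of horizontal steps (so 8-h are vertical). To end at (1,-1) need (h+1)/2 right-steps and ((8-h)-1)/2 up-steps.
Sum over h with 1 ≤ h ≤ 7, h ≡ 1 (mod 2), 8-h ≡ 1 (mod 2):
h=1: C(8,1)·C(1,1)·C(7,3) = 8·1·35 = 280
h=3: C(8,3)·C(3,2)·C(5,2) = 56·3·10 = 1680
h=5: C(8,5)·C(5,3)·C(3,1) = 56·10·3 = 1680
h=7: C(8,7)·C(7,4)·C(1,0) = 8·35·1 = 280
Total favorable: 3920
Total paths: 4^8 = 65536
P = 3920/65536 = 245/4096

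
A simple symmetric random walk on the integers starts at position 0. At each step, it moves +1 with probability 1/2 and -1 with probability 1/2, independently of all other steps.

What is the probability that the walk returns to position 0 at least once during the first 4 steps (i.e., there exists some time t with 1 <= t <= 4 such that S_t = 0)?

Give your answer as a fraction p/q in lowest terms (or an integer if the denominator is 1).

Answer: 5/8

Derivation:
Count via complement. Let g(t,s) = #length-t paths at position s with S_1..S_t all ≠ 0.
g(t,s) = g(t-1,s-1) + g(t-1,s+1) for s ≠ 0; g(t,0) = 0.
t=0: g(0,0)=1
t=1: g(1,-1)=1 g(1,1)=1
t=2: g(2,-2)=1 g(2,2)=1
t=3: g(3,-3)=1 g(3,-1)=1 g(3,1)=1 g(3,3)=1
t=4: g(4,-4)=1 g(4,-2)=2 g(4,2)=2 g(4,4)=1
Paths never hitting 0: Σ_s g(4,s) = 6
Paths hitting 0: 2^4 - 6 = 10
P = 10/16 = 5/8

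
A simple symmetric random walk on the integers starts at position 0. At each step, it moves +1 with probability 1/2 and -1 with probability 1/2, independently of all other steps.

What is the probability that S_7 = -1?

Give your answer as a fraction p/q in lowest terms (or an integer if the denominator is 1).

To reach position -1 after 7 steps: need 3 steps of +1 and 4 of -1.
Favorable paths: C(7,3) = 35
Total paths: 2^7 = 128
P = 35/128 = 35/128

Answer: 35/128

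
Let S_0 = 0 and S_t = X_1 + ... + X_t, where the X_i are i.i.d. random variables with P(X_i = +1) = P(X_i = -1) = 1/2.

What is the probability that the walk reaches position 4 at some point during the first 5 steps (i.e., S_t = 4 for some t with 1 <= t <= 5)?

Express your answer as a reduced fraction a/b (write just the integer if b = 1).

Count via complement. Let g(t,s) = #length-t paths at position s with S_1..S_t all ≠ 4.
g(t,s) = g(t-1,s-1) + g(t-1,s+1) for s ≠ 4; g(t,4) = 0.
t=0: g(0,0)=1
t=1: g(1,-1)=1 g(1,1)=1
t=2: g(2,-2)=1 g(2,0)=2 g(2,2)=1
t=3: g(3,-3)=1 g(3,-1)=3 g(3,1)=3 g(3,3)=1
t=4: g(4,-4)=1 g(4,-2)=4 g(4,0)=6 g(4,2)=4
t=5: g(5,-5)=1 g(5,-3)=5 g(5,-1)=10 g(5,1)=10 g(5,3)=4
Paths never hitting 4: Σ_s g(5,s) = 30
Paths hitting 4: 2^5 - 30 = 2
P = 2/32 = 1/16

Answer: 1/16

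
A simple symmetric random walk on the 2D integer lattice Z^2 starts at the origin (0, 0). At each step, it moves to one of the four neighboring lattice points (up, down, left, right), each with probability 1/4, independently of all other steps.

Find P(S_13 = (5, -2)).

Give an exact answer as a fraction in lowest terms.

Let h be the number of horizontal steps (so 13-h are vertical). To end at (5,-2) need (h+5)/2 right-steps and ((13-h)-2)/2 up-steps.
Sum over h with 5 ≤ h ≤ 11, h ≡ 1 (mod 2), 13-h ≡ 0 (mod 2):
h=5: C(13,5)·C(5,5)·C(8,3) = 1287·1·56 = 72072
h=7: C(13,7)·C(7,6)·C(6,2) = 1716·7·15 = 180180
h=9: C(13,9)·C(9,7)·C(4,1) = 715·36·4 = 102960
h=11: C(13,11)·C(11,8)·C(2,0) = 78·165·1 = 12870
Total favorable: 368082
Total paths: 4^13 = 67108864
P = 368082/67108864 = 184041/33554432

Answer: 184041/33554432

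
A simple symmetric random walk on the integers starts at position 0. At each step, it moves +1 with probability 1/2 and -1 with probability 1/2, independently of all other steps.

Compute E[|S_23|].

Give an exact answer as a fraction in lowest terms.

Answer: 2028117/524288

Derivation:
S_23 takes values m ≡ 1 (mod 2) with |m| ≤ 23; P(S_23=m) = C(23,(23+m)/2)/2^23.
Total paths: 2^23 = 8388608
Distribution: P(S=-23)=1/8388608, P(S=-21)=23/8388608, P(S=-19)=253/8388608, P(S=-17)=1771/8388608, P(S=-15)=8855/8388608, P(S=-13)=33649/8388608, P(S=-11)=100947/8388608, P(S=-9)=245157/8388608, P(S=-7)=490314/8388608, P(S=-5)=817190/8388608, P(S=-3)=1144066/8388608, P(S=-1)=1352078/8388608, P(S=1)=1352078/8388608, P(S=3)=1144066/8388608, P(S=5)=817190/8388608, P(S=7)=490314/8388608, P(S=9)=245157/8388608, P(S=11)=100947/8388608, P(S=13)=33649/8388608, P(S=15)=8855/8388608, P(S=17)=1771/8388608, P(S=19)=253/8388608, P(S=21)=23/8388608, P(S=23)=1/8388608
E[|S_23|] = Σ_m |m|·P(S_23=m) = 32449872/8388608 = 2028117/524288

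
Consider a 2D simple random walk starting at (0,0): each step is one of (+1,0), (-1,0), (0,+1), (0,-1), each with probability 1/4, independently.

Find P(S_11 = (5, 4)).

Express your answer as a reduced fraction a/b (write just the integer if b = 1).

Let h be the number of horizontal steps (so 11-h are vertical). To end at (5,4) need (h+5)/2 right-steps and ((11-h)+4)/2 up-steps.
Sum over h with 5 ≤ h ≤ 7, h ≡ 1 (mod 2), 11-h ≡ 0 (mod 2):
h=5: C(11,5)·C(5,5)·C(6,5) = 462·1·6 = 2772
h=7: C(11,7)·C(7,6)·C(4,4) = 330·7·1 = 2310
Total favorable: 5082
Total paths: 4^11 = 4194304
P = 5082/4194304 = 2541/2097152

Answer: 2541/2097152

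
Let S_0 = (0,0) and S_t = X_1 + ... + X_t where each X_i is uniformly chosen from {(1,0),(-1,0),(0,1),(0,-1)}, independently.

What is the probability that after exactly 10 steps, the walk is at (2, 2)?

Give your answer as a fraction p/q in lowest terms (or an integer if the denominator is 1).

Let h be the number of horizontal steps (so 10-h are vertical). To end at (2,2) need (h+2)/2 right-steps and ((10-h)+2)/2 up-steps.
Sum over h with 2 ≤ h ≤ 8, h ≡ 0 (mod 2), 10-h ≡ 0 (mod 2):
h=2: C(10,2)·C(2,2)·C(8,5) = 45·1·56 = 2520
h=4: C(10,4)·C(4,3)·C(6,4) = 210·4·15 = 12600
h=6: C(10,6)·C(6,4)·C(4,3) = 210·15·4 = 12600
h=8: C(10,8)·C(8,5)·C(2,2) = 45·56·1 = 2520
Total favorable: 30240
Total paths: 4^10 = 1048576
P = 30240/1048576 = 945/32768

Answer: 945/32768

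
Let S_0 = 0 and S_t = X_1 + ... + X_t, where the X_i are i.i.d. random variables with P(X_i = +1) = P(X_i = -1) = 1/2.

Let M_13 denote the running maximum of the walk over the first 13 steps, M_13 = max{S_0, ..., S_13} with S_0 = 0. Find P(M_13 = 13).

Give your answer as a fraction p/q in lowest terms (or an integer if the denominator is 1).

Let M_13 = max(S_0,...,S_13). Use the reflection principle: for j ≥ 1, #{paths with M_13 ≥ j} = #{S_13 ≥ j} + #{S_13 ≥ j+1}.
By reflection, #{M_13 ≥ 13} = #{S_13 ≥ 13} + #{S_13 ≥ 14} = 1 + 0 = 1.
#{M_13 ≥ 14} = #{S_13 ≥ 14} + #{S_13 ≥ 15} = 0 + 0 = 0.
#{M_13 = 13} = 1 - 0 = 1.
P(M_13 = 13) = 1/8192 = 1/8192

Answer: 1/8192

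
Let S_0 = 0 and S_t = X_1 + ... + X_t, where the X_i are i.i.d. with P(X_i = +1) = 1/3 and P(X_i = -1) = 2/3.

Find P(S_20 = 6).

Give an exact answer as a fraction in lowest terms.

Answer: 3307520/1162261467

Derivation:
To reach position 6 after 20 steps: need 13 steps of +1 and 7 steps of -1.
Number of such sequences: C(20,13) = 77520
Each has probability (1/3)^13 · (2/3)^7 = 128/3486784401
P = 77520 · 128/3486784401 = 3307520/1162261467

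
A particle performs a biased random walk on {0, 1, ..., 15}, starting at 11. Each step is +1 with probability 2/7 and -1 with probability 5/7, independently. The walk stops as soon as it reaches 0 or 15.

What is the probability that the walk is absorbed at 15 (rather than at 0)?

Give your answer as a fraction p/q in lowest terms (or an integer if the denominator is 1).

Answer: 260405744/10172515119

Derivation:
Biased walk: p = 2/7, q = 5/7, r = q/p = 5/2
Gambler's ruin: P(hit 15 before 0 | start at 11) = (1 - r^a)/(1 - r^N)
r^11 = 48828125/2048; r^15 = 30517578125/32768
P = (1 - 48828125/2048) / (1 - 30517578125/32768) = -48826077/2048 / -30517545357/32768 = 260405744/10172515119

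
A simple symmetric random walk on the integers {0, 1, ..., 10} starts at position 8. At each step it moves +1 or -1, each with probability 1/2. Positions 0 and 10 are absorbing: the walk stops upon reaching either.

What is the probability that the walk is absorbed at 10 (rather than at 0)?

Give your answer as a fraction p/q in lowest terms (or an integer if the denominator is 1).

Symmetric walk (p = 1/2): the harmonic-function argument gives P(hit 10 before 0 | start at 8) = a/N.
P = 8/10 = 4/5

Answer: 4/5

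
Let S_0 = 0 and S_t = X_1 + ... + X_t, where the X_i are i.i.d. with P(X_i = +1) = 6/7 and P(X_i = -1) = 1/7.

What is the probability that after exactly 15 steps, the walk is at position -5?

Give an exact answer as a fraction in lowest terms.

Answer: 3335904/678223072849

Derivation:
To reach position -5 after 15 steps: need 5 steps of +1 and 10 steps of -1.
Number of such sequences: C(15,5) = 3003
Each has probability (6/7)^5 · (1/7)^10 = 7776/4747561509943
P = 3003 · 7776/4747561509943 = 3335904/678223072849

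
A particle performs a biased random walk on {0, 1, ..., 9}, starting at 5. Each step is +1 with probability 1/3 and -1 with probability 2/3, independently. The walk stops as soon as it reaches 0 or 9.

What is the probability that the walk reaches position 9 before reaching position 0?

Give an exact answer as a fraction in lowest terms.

Answer: 31/511

Derivation:
Biased walk: p = 1/3, q = 2/3, r = q/p = 2
Gambler's ruin: P(hit 9 before 0 | start at 5) = (1 - r^a)/(1 - r^N)
r^5 = 32; r^9 = 512
P = (1 - 32) / (1 - 512) = -31 / -511 = 31/511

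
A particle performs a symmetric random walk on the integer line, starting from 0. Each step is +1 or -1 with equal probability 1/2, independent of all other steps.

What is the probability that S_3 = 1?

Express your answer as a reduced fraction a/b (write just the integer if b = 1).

Answer: 3/8

Derivation:
To reach position 1 after 3 steps: need 2 steps of +1 and 1 of -1.
Favorable paths: C(3,2) = 3
Total paths: 2^3 = 8
P = 3/8 = 3/8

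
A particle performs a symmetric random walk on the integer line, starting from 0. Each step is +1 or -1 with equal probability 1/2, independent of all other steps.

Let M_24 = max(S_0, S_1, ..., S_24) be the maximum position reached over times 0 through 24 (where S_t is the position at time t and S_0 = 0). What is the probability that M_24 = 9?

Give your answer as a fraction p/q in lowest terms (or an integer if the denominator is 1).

Answer: 43263/2097152

Derivation:
Let M_24 = max(S_0,...,S_24). Use the reflection principle: for j ≥ 1, #{paths with M_24 ≥ j} = #{S_24 ≥ j} + #{S_24 ≥ j+1}.
By reflection, #{M_24 ≥ 9} = #{S_24 ≥ 9} + #{S_24 ≥ 10} = 536155 + 536155 = 1072310.
#{M_24 ≥ 10} = #{S_24 ≥ 10} + #{S_24 ≥ 11} = 536155 + 190051 = 726206.
#{M_24 = 9} = 1072310 - 726206 = 346104.
P(M_24 = 9) = 346104/16777216 = 43263/2097152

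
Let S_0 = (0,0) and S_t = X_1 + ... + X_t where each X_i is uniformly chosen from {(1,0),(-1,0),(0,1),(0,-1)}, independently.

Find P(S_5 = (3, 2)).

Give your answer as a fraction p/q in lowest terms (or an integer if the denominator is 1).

Answer: 5/512

Derivation:
Let h be the number of horizontal steps (so 5-h are vertical). To end at (3,2) need (h+3)/2 right-steps and ((5-h)+2)/2 up-steps.
Sum over h with 3 ≤ h ≤ 3, h ≡ 1 (mod 2), 5-h ≡ 0 (mod 2):
h=3: C(5,3)·C(3,3)·C(2,2) = 10·1·1 = 10
Total favorable: 10
Total paths: 4^5 = 1024
P = 10/1024 = 5/512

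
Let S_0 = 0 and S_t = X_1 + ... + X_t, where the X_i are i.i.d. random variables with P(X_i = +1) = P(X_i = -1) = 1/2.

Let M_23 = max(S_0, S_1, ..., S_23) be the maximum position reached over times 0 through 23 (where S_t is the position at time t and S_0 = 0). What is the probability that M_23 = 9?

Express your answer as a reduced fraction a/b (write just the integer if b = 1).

Let M_23 = max(S_0,...,S_23). Use the reflection principle: for j ≥ 1, #{paths with M_23 ≥ j} = #{S_23 ≥ j} + #{S_23 ≥ j+1}.
By reflection, #{M_23 ≥ 9} = #{S_23 ≥ 9} + #{S_23 ≥ 10} = 390656 + 145499 = 536155.
#{M_23 ≥ 10} = #{S_23 ≥ 10} + #{S_23 ≥ 11} = 145499 + 145499 = 290998.
#{M_23 = 9} = 536155 - 290998 = 245157.
P(M_23 = 9) = 245157/8388608 = 245157/8388608

Answer: 245157/8388608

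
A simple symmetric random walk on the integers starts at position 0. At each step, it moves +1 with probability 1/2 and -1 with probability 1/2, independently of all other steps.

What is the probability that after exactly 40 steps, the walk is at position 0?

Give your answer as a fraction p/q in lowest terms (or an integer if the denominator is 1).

Answer: 34461632205/274877906944

Derivation:
To return to 0 after 40 steps: need exactly 20 steps of +1 and 20 of -1.
Favorable paths: C(40,20) = 137846528820
Total paths: 2^40 = 1099511627776
P = 137846528820/1099511627776 = 34461632205/274877906944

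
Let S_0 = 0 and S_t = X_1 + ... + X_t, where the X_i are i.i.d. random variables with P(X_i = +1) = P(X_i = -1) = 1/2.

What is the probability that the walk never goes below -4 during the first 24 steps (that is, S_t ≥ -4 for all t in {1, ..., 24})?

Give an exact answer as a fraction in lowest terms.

Let f(t,s) = #length-t paths at position s with S_1..S_t all ≥ -4.
f(t,s) = f(t-1,s-1) + f(t-1,s+1) for s ≥ -4; f(t,s) = 0 for s < -4.
t=0: f(0,0)=1
t=1: f(1,-1)=1 f(1,1)=1
t=2: f(2,-2)=1 f(2,0)=2 f(2,2)=1
t=3: f(3,-3)=1 f(3,-1)=3 f(3,1)=3 f(3,3)=1
t=4: f(4,-4)=1 f(4,-2)=4 f(4,0)=6 f(4,2)=4 f(4,4)=1
t=5: f(5,-3)=5 f(5,-1)=10 f(5,1)=10 f(5,3)=5 f(5,5)=1
t=6: f(6,-4)=5 f(6,-2)=15 f(6,0)=20 f(6,2)=15 f(6,4)=6 f(6,6)=1
t=7: f(7,-3)=20 f(7,-1)=35 f(7,1)=35 f(7,3)=21 f(7,5)=7 f(7,7)=1
t=8: f(8,-4)=20 f(8,-2)=55 f(8,0)=70 f(8,2)=56 f(8,4)=28 f(8,6)=8 f(8,8)=1
t=9: f(9,-3)=75 f(9,-1)=125 f(9,1)=126 f(9,3)=84 f(9,5)=36 f(9,7)=9 f(9,9)=1
t=10: f(10,-4)=75 f(10,-2)=200 f(10,0)=251 f(10,2)=210 f(10,4)=120 f(10,6)=45 f(10,8)=10 f(10,10)=1
t=11: f(11,-3)=275 f(11,-1)=451 f(11,1)=461 f(11,3)=330 f(11,5)=165 f(11,7)=55 f(11,9)=11 f(11,11)=1
t=12: f(12,-4)=275 f(12,-2)=726 f(12,0)=912 f(12,2)=791 f(12,4)=495 f(12,6)=220 f(12,8)=66 f(12,10)=12 f(12,12)=1
t=13: f(13,-3)=1001 f(13,-1)=1638 f(13,1)=1703 f(13,3)=1286 f(13,5)=715 f(13,7)=286 f(13,9)=78 f(13,11)=13 f(13,13)=1
t=14: f(14,-4)=1001 f(14,-2)=2639 f(14,0)=3341 f(14,2)=2989 f(14,4)=2001 f(14,6)=1001 f(14,8)=364 f(14,10)=91 f(14,12)=14 f(14,14)=1
t=15: f(15,-3)=3640 f(15,-1)=5980 f(15,1)=6330 f(15,3)=4990 f(15,5)=3002 f(15,7)=1365 f(15,9)=455 f(15,11)=105 f(15,13)=15 f(15,15)=1
t=16: f(16,-4)=3640 f(16,-2)=9620 f(16,0)=12310 f(16,2)=11320 f(16,4)=7992 f(16,6)=4367 f(16,8)=1820 f(16,10)=560 f(16,12)=120 f(16,14)=16 f(16,16)=1
t=17: f(17,-3)=13260 f(17,-1)=21930 f(17,1)=23630 f(17,3)=19312 f(17,5)=12359 f(17,7)=6187 f(17,9)=2380 f(17,11)=680 f(17,13)=136 f(17,15)=17 f(17,17)=1
t=18: f(18,-4)=13260 f(18,-2)=35190 f(18,0)=45560 f(18,2)=42942 f(18,4)=31671 f(18,6)=18546 f(18,8)=8567 f(18,10)=3060 f(18,12)=816 f(18,14)=153 f(18,16)=18 f(18,18)=1
t=19: f(19,-3)=48450 f(19,-1)=80750 f(19,1)=88502 f(19,3)=74613 f(19,5)=50217 f(19,7)=27113 f(19,9)=11627 f(19,11)=3876 f(19,13)=969 f(19,15)=171 f(19,17)=19 f(19,19)=1
t=20: f(20,-4)=48450 f(20,-2)=129200 f(20,0)=169252 f(20,2)=163115 f(20,4)=124830 f(20,6)=77330 f(20,8)=38740 f(20,10)=15503 f(20,12)=4845 f(20,14)=1140 f(20,16)=190 f(20,18)=20 f(20,20)=1
t=21: f(21,-3)=177650 f(21,-1)=298452 f(21,1)=332367 f(21,3)=287945 f(21,5)=202160 f(21,7)=116070 f(21,9)=54243 f(21,11)=20348 f(21,13)=5985 f(21,15)=1330 f(21,17)=210 f(21,19)=21 f(21,21)=1
t=22: f(22,-4)=177650 f(22,-2)=476102 f(22,0)=630819 f(22,2)=620312 f(22,4)=490105 f(22,6)=318230 f(22,8)=170313 f(22,10)=74591 f(22,12)=26333 f(22,14)=7315 f(22,16)=1540 f(22,18)=231 f(22,20)=22 f(22,22)=1
t=23: f(23,-3)=653752 f(23,-1)=1106921 f(23,1)=1251131 f(23,3)=1110417 f(23,5)=808335 f(23,7)=488543 f(23,9)=244904 f(23,11)=100924 f(23,13)=33648 f(23,15)=8855 f(23,17)=1771 f(23,19)=253 f(23,21)=23 f(23,23)=1
t=24: f(24,-4)=653752 f(24,-2)=1760673 f(24,0)=2358052 f(24,2)=2361548 f(24,4)=1918752 f(24,6)=1296878 f(24,8)=733447 f(24,10)=345828 f(24,12)=134572 f(24,14)=42503 f(24,16)=10626 f(24,18)=2024 f(24,20)=276 f(24,22)=24 f(24,24)=1
Σ_s f(24,s) = 11618956
P = 11618956/16777216 = 2904739/4194304

Answer: 2904739/4194304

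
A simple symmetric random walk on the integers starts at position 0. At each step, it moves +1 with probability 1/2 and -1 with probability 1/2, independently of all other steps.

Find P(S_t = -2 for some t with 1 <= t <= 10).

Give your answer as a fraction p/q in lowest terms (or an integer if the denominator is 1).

Count via complement. Let g(t,s) = #length-t paths at position s with S_1..S_t all ≠ -2.
g(t,s) = g(t-1,s-1) + g(t-1,s+1) for s ≠ -2; g(t,-2) = 0.
t=0: g(0,0)=1
t=1: g(1,-1)=1 g(1,1)=1
t=2: g(2,0)=2 g(2,2)=1
t=3: g(3,-1)=2 g(3,1)=3 g(3,3)=1
t=4: g(4,0)=5 g(4,2)=4 g(4,4)=1
t=5: g(5,-1)=5 g(5,1)=9 g(5,3)=5 g(5,5)=1
t=6: g(6,0)=14 g(6,2)=14 g(6,4)=6 g(6,6)=1
t=7: g(7,-1)=14 g(7,1)=28 g(7,3)=20 g(7,5)=7 g(7,7)=1
t=8: g(8,0)=42 g(8,2)=48 g(8,4)=27 g(8,6)=8 g(8,8)=1
t=9: g(9,-1)=42 g(9,1)=90 g(9,3)=75 g(9,5)=35 g(9,7)=9 g(9,9)=1
t=10: g(10,0)=132 g(10,2)=165 g(10,4)=110 g(10,6)=44 g(10,8)=10 g(10,10)=1
Paths never hitting -2: Σ_s g(10,s) = 462
Paths hitting -2: 2^10 - 462 = 562
P = 562/1024 = 281/512

Answer: 281/512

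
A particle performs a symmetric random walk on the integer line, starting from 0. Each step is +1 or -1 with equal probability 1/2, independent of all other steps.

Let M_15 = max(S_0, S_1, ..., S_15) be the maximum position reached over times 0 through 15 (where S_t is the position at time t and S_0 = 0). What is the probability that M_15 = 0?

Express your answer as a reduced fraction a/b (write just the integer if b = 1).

Answer: 6435/32768

Derivation:
Let M_15 = max(S_0,...,S_15). Use the reflection principle: for j ≥ 1, #{paths with M_15 ≥ j} = #{S_15 ≥ j} + #{S_15 ≥ j+1}.
P(M_15 ≥ 0) = 1 since S_0 = 0, so #{M_15 ≥ 0} = 32768.
#{M_15 ≥ 1} = #{S_15 ≥ 1} + #{S_15 ≥ 2} = 16384 + 9949 = 26333.
#{M_15 = 0} = 32768 - 26333 = 6435.
P(M_15 = 0) = 6435/32768 = 6435/32768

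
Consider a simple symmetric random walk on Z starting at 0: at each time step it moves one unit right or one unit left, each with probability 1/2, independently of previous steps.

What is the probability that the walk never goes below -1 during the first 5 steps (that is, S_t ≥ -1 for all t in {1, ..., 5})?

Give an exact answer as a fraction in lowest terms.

Let f(t,s) = #length-t paths at position s with S_1..S_t all ≥ -1.
f(t,s) = f(t-1,s-1) + f(t-1,s+1) for s ≥ -1; f(t,s) = 0 for s < -1.
t=0: f(0,0)=1
t=1: f(1,-1)=1 f(1,1)=1
t=2: f(2,0)=2 f(2,2)=1
t=3: f(3,-1)=2 f(3,1)=3 f(3,3)=1
t=4: f(4,0)=5 f(4,2)=4 f(4,4)=1
t=5: f(5,-1)=5 f(5,1)=9 f(5,3)=5 f(5,5)=1
Σ_s f(5,s) = 20
P = 20/32 = 5/8

Answer: 5/8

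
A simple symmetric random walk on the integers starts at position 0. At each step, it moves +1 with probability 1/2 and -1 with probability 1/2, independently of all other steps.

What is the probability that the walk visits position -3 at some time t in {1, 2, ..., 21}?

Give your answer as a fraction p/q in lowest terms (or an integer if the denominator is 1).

Answer: 548895/1048576

Derivation:
Count via complement. Let g(t,s) = #length-t paths at position s with S_1..S_t all ≠ -3.
g(t,s) = g(t-1,s-1) + g(t-1,s+1) for s ≠ -3; g(t,-3) = 0.
t=0: g(0,0)=1
t=1: g(1,-1)=1 g(1,1)=1
t=2: g(2,-2)=1 g(2,0)=2 g(2,2)=1
t=3: g(3,-1)=3 g(3,1)=3 g(3,3)=1
t=4: g(4,-2)=3 g(4,0)=6 g(4,2)=4 g(4,4)=1
t=5: g(5,-1)=9 g(5,1)=10 g(5,3)=5 g(5,5)=1
t=6: g(6,-2)=9 g(6,0)=19 g(6,2)=15 g(6,4)=6 g(6,6)=1
t=7: g(7,-1)=28 g(7,1)=34 g(7,3)=21 g(7,5)=7 g(7,7)=1
t=8: g(8,-2)=28 g(8,0)=62 g(8,2)=55 g(8,4)=28 g(8,6)=8 g(8,8)=1
t=9: g(9,-1)=90 g(9,1)=117 g(9,3)=83 g(9,5)=36 g(9,7)=9 g(9,9)=1
t=10: g(10,-2)=90 g(10,0)=207 g(10,2)=200 g(10,4)=119 g(10,6)=45 g(10,8)=10 g(10,10)=1
t=11: g(11,-1)=297 g(11,1)=407 g(11,3)=319 g(11,5)=164 g(11,7)=55 g(11,9)=11 g(11,11)=1
t=12: g(12,-2)=297 g(12,0)=704 g(12,2)=726 g(12,4)=483 g(12,6)=219 g(12,8)=66 g(12,10)=12 g(12,12)=1
t=13: g(13,-1)=1001 g(13,1)=1430 g(13,3)=1209 g(13,5)=702 g(13,7)=285 g(13,9)=78 g(13,11)=13 g(13,13)=1
t=14: g(14,-2)=1001 g(14,0)=2431 g(14,2)=2639 g(14,4)=1911 g(14,6)=987 g(14,8)=363 g(14,10)=91 g(14,12)=14 g(14,14)=1
t=15: g(15,-1)=3432 g(15,1)=5070 g(15,3)=4550 g(15,5)=2898 g(15,7)=1350 g(15,9)=454 g(15,11)=105 g(15,13)=15 g(15,15)=1
t=16: g(16,-2)=3432 g(16,0)=8502 g(16,2)=9620 g(16,4)=7448 g(16,6)=4248 g(16,8)=1804 g(16,10)=559 g(16,12)=120 g(16,14)=16 g(16,16)=1
t=17: g(17,-1)=11934 g(17,1)=18122 g(17,3)=17068 g(17,5)=11696 g(17,7)=6052 g(17,9)=2363 g(17,11)=679 g(17,13)=136 g(17,15)=17 g(17,17)=1
t=18: g(18,-2)=11934 g(18,0)=30056 g(18,2)=35190 g(18,4)=28764 g(18,6)=17748 g(18,8)=8415 g(18,10)=3042 g(18,12)=815 g(18,14)=153 g(18,16)=18 g(18,18)=1
t=19: g(19,-1)=41990 g(19,1)=65246 g(19,3)=63954 g(19,5)=46512 g(19,7)=26163 g(19,9)=11457 g(19,11)=3857 g(19,13)=968 g(19,15)=171 g(19,17)=19 g(19,19)=1
t=20: g(20,-2)=41990 g(20,0)=107236 g(20,2)=129200 g(20,4)=110466 g(20,6)=72675 g(20,8)=37620 g(20,10)=15314 g(20,12)=4825 g(20,14)=1139 g(20,16)=190 g(20,18)=20 g(20,20)=1
t=21: g(21,-1)=149226 g(21,1)=236436 g(21,3)=239666 g(21,5)=183141 g(21,7)=110295 g(21,9)=52934 g(21,11)=20139 g(21,13)=5964 g(21,15)=1329 g(21,17)=210 g(21,19)=21 g(21,21)=1
Paths never hitting -3: Σ_s g(21,s) = 999362
Paths hitting -3: 2^21 - 999362 = 1097790
P = 1097790/2097152 = 548895/1048576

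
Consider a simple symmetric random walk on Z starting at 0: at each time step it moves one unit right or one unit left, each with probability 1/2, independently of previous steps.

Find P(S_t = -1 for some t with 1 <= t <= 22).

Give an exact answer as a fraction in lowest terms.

Answer: 436109/524288

Derivation:
Count via complement. Let g(t,s) = #length-t paths at position s with S_1..S_t all ≠ -1.
g(t,s) = g(t-1,s-1) + g(t-1,s+1) for s ≠ -1; g(t,-1) = 0.
t=0: g(0,0)=1
t=1: g(1,1)=1
t=2: g(2,0)=1 g(2,2)=1
t=3: g(3,1)=2 g(3,3)=1
t=4: g(4,0)=2 g(4,2)=3 g(4,4)=1
t=5: g(5,1)=5 g(5,3)=4 g(5,5)=1
t=6: g(6,0)=5 g(6,2)=9 g(6,4)=5 g(6,6)=1
t=7: g(7,1)=14 g(7,3)=14 g(7,5)=6 g(7,7)=1
t=8: g(8,0)=14 g(8,2)=28 g(8,4)=20 g(8,6)=7 g(8,8)=1
t=9: g(9,1)=42 g(9,3)=48 g(9,5)=27 g(9,7)=8 g(9,9)=1
t=10: g(10,0)=42 g(10,2)=90 g(10,4)=75 g(10,6)=35 g(10,8)=9 g(10,10)=1
t=11: g(11,1)=132 g(11,3)=165 g(11,5)=110 g(11,7)=44 g(11,9)=10 g(11,11)=1
t=12: g(12,0)=132 g(12,2)=297 g(12,4)=275 g(12,6)=154 g(12,8)=54 g(12,10)=11 g(12,12)=1
t=13: g(13,1)=429 g(13,3)=572 g(13,5)=429 g(13,7)=208 g(13,9)=65 g(13,11)=12 g(13,13)=1
t=14: g(14,0)=429 g(14,2)=1001 g(14,4)=1001 g(14,6)=637 g(14,8)=273 g(14,10)=77 g(14,12)=13 g(14,14)=1
t=15: g(15,1)=1430 g(15,3)=2002 g(15,5)=1638 g(15,7)=910 g(15,9)=350 g(15,11)=90 g(15,13)=14 g(15,15)=1
t=16: g(16,0)=1430 g(16,2)=3432 g(16,4)=3640 g(16,6)=2548 g(16,8)=1260 g(16,10)=440 g(16,12)=104 g(16,14)=15 g(16,16)=1
t=17: g(17,1)=4862 g(17,3)=7072 g(17,5)=6188 g(17,7)=3808 g(17,9)=1700 g(17,11)=544 g(17,13)=119 g(17,15)=16 g(17,17)=1
t=18: g(18,0)=4862 g(18,2)=11934 g(18,4)=13260 g(18,6)=9996 g(18,8)=5508 g(18,10)=2244 g(18,12)=663 g(18,14)=135 g(18,16)=17 g(18,18)=1
t=19: g(19,1)=16796 g(19,3)=25194 g(19,5)=23256 g(19,7)=15504 g(19,9)=7752 g(19,11)=2907 g(19,13)=798 g(19,15)=152 g(19,17)=18 g(19,19)=1
t=20: g(20,0)=16796 g(20,2)=41990 g(20,4)=48450 g(20,6)=38760 g(20,8)=23256 g(20,10)=10659 g(20,12)=3705 g(20,14)=950 g(20,16)=170 g(20,18)=19 g(20,20)=1
t=21: g(21,1)=58786 g(21,3)=90440 g(21,5)=87210 g(21,7)=62016 g(21,9)=33915 g(21,11)=14364 g(21,13)=4655 g(21,15)=1120 g(21,17)=189 g(21,19)=20 g(21,21)=1
t=22: g(22,0)=58786 g(22,2)=149226 g(22,4)=177650 g(22,6)=149226 g(22,8)=95931 g(22,10)=48279 g(22,12)=19019 g(22,14)=5775 g(22,16)=1309 g(22,18)=209 g(22,20)=21 g(22,22)=1
Paths never hitting -1: Σ_s g(22,s) = 705432
Paths hitting -1: 2^22 - 705432 = 3488872
P = 3488872/4194304 = 436109/524288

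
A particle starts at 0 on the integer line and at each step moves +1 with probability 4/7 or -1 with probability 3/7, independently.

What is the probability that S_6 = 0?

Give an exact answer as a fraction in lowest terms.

Answer: 34560/117649

Derivation:
To be at 0 after 6 steps: need exactly 3 steps of +1 and 3 of -1.
Number of such sequences: C(6,3) = 20
Each has probability (4/7)^3 · (3/7)^3 = 1728/117649
P = 20 · 1728/117649 = 34560/117649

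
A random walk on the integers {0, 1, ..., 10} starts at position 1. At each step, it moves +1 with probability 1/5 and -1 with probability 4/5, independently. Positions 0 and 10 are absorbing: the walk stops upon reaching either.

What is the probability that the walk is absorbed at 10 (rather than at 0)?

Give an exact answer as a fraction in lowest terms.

Biased walk: p = 1/5, q = 4/5, r = q/p = 4
Gambler's ruin: P(hit 10 before 0 | start at 1) = (1 - r^a)/(1 - r^N)
r^1 = 4; r^10 = 1048576
P = (1 - 4) / (1 - 1048576) = -3 / -1048575 = 1/349525

Answer: 1/349525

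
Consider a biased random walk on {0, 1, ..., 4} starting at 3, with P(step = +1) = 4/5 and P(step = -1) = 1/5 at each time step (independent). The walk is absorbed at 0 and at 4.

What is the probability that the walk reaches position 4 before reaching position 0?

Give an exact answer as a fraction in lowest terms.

Biased walk: p = 4/5, q = 1/5, r = q/p = 1/4
Gambler's ruin: P(hit 4 before 0 | start at 3) = (1 - r^a)/(1 - r^N)
r^3 = 1/64; r^4 = 1/256
P = (1 - 1/64) / (1 - 1/256) = 63/64 / 255/256 = 84/85

Answer: 84/85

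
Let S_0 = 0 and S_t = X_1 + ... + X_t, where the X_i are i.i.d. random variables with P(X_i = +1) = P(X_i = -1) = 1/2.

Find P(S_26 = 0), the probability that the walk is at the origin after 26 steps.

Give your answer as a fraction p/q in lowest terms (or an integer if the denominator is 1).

To return to 0 after 26 steps: need exactly 13 steps of +1 and 13 of -1.
Favorable paths: C(26,13) = 10400600
Total paths: 2^26 = 67108864
P = 10400600/67108864 = 1300075/8388608

Answer: 1300075/8388608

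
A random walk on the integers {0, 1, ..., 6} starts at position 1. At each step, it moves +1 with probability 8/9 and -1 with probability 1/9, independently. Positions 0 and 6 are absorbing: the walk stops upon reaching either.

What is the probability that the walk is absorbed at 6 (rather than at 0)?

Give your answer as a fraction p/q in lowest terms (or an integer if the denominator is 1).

Answer: 32768/37449

Derivation:
Biased walk: p = 8/9, q = 1/9, r = q/p = 1/8
Gambler's ruin: P(hit 6 before 0 | start at 1) = (1 - r^a)/(1 - r^N)
r^1 = 1/8; r^6 = 1/262144
P = (1 - 1/8) / (1 - 1/262144) = 7/8 / 262143/262144 = 32768/37449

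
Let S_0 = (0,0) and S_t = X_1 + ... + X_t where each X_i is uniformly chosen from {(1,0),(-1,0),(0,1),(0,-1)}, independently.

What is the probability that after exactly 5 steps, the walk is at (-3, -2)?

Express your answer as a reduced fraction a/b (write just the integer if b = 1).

Answer: 5/512

Derivation:
Let h be the number of horizontal steps (so 5-h are vertical). To end at (-3,-2) need (h-3)/2 right-steps and ((5-h)-2)/2 up-steps.
Sum over h with 3 ≤ h ≤ 3, h ≡ 1 (mod 2), 5-h ≡ 0 (mod 2):
h=3: C(5,3)·C(3,0)·C(2,0) = 10·1·1 = 10
Total favorable: 10
Total paths: 4^5 = 1024
P = 10/1024 = 5/512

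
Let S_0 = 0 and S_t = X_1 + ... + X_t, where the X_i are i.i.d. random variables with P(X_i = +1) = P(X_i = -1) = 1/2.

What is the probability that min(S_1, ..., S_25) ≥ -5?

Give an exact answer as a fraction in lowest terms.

Let f(t,s) = #length-t paths at position s with S_1..S_t all ≥ -5.
f(t,s) = f(t-1,s-1) + f(t-1,s+1) for s ≥ -5; f(t,s) = 0 for s < -5.
t=0: f(0,0)=1
t=1: f(1,-1)=1 f(1,1)=1
t=2: f(2,-2)=1 f(2,0)=2 f(2,2)=1
t=3: f(3,-3)=1 f(3,-1)=3 f(3,1)=3 f(3,3)=1
t=4: f(4,-4)=1 f(4,-2)=4 f(4,0)=6 f(4,2)=4 f(4,4)=1
t=5: f(5,-5)=1 f(5,-3)=5 f(5,-1)=10 f(5,1)=10 f(5,3)=5 f(5,5)=1
t=6: f(6,-4)=6 f(6,-2)=15 f(6,0)=20 f(6,2)=15 f(6,4)=6 f(6,6)=1
t=7: f(7,-5)=6 f(7,-3)=21 f(7,-1)=35 f(7,1)=35 f(7,3)=21 f(7,5)=7 f(7,7)=1
t=8: f(8,-4)=27 f(8,-2)=56 f(8,0)=70 f(8,2)=56 f(8,4)=28 f(8,6)=8 f(8,8)=1
t=9: f(9,-5)=27 f(9,-3)=83 f(9,-1)=126 f(9,1)=126 f(9,3)=84 f(9,5)=36 f(9,7)=9 f(9,9)=1
t=10: f(10,-4)=110 f(10,-2)=209 f(10,0)=252 f(10,2)=210 f(10,4)=120 f(10,6)=45 f(10,8)=10 f(10,10)=1
t=11: f(11,-5)=110 f(11,-3)=319 f(11,-1)=461 f(11,1)=462 f(11,3)=330 f(11,5)=165 f(11,7)=55 f(11,9)=11 f(11,11)=1
t=12: f(12,-4)=429 f(12,-2)=780 f(12,0)=923 f(12,2)=792 f(12,4)=495 f(12,6)=220 f(12,8)=66 f(12,10)=12 f(12,12)=1
t=13: f(13,-5)=429 f(13,-3)=1209 f(13,-1)=1703 f(13,1)=1715 f(13,3)=1287 f(13,5)=715 f(13,7)=286 f(13,9)=78 f(13,11)=13 f(13,13)=1
t=14: f(14,-4)=1638 f(14,-2)=2912 f(14,0)=3418 f(14,2)=3002 f(14,4)=2002 f(14,6)=1001 f(14,8)=364 f(14,10)=91 f(14,12)=14 f(14,14)=1
t=15: f(15,-5)=1638 f(15,-3)=4550 f(15,-1)=6330 f(15,1)=6420 f(15,3)=5004 f(15,5)=3003 f(15,7)=1365 f(15,9)=455 f(15,11)=105 f(15,13)=15 f(15,15)=1
t=16: f(16,-4)=6188 f(16,-2)=10880 f(16,0)=12750 f(16,2)=11424 f(16,4)=8007 f(16,6)=4368 f(16,8)=1820 f(16,10)=560 f(16,12)=120 f(16,14)=16 f(16,16)=1
t=17: f(17,-5)=6188 f(17,-3)=17068 f(17,-1)=23630 f(17,1)=24174 f(17,3)=19431 f(17,5)=12375 f(17,7)=6188 f(17,9)=2380 f(17,11)=680 f(17,13)=136 f(17,15)=17 f(17,17)=1
t=18: f(18,-4)=23256 f(18,-2)=40698 f(18,0)=47804 f(18,2)=43605 f(18,4)=31806 f(18,6)=18563 f(18,8)=8568 f(18,10)=3060 f(18,12)=816 f(18,14)=153 f(18,16)=18 f(18,18)=1
t=19: f(19,-5)=23256 f(19,-3)=63954 f(19,-1)=88502 f(19,1)=91409 f(19,3)=75411 f(19,5)=50369 f(19,7)=27131 f(19,9)=11628 f(19,11)=3876 f(19,13)=969 f(19,15)=171 f(19,17)=19 f(19,19)=1
t=20: f(20,-4)=87210 f(20,-2)=152456 f(20,0)=179911 f(20,2)=166820 f(20,4)=125780 f(20,6)=77500 f(20,8)=38759 f(20,10)=15504 f(20,12)=4845 f(20,14)=1140 f(20,16)=190 f(20,18)=20 f(20,20)=1
t=21: f(21,-5)=87210 f(21,-3)=239666 f(21,-1)=332367 f(21,1)=346731 f(21,3)=292600 f(21,5)=203280 f(21,7)=116259 f(21,9)=54263 f(21,11)=20349 f(21,13)=5985 f(21,15)=1330 f(21,17)=210 f(21,19)=21 f(21,21)=1
t=22: f(22,-4)=326876 f(22,-2)=572033 f(22,0)=679098 f(22,2)=639331 f(22,4)=495880 f(22,6)=319539 f(22,8)=170522 f(22,10)=74612 f(22,12)=26334 f(22,14)=7315 f(22,16)=1540 f(22,18)=231 f(22,20)=22 f(22,22)=1
t=23: f(23,-5)=326876 f(23,-3)=898909 f(23,-1)=1251131 f(23,1)=1318429 f(23,3)=1135211 f(23,5)=815419 f(23,7)=490061 f(23,9)=245134 f(23,11)=100946 f(23,13)=33649 f(23,15)=8855 f(23,17)=1771 f(23,19)=253 f(23,21)=23 f(23,23)=1
t=24: f(24,-4)=1225785 f(24,-2)=2150040 f(24,0)=2569560 f(24,2)=2453640 f(24,4)=1950630 f(24,6)=1305480 f(24,8)=735195 f(24,10)=346080 f(24,12)=134595 f(24,14)=42504 f(24,16)=10626 f(24,18)=2024 f(24,20)=276 f(24,22)=24 f(24,24)=1
t=25: f(25,-5)=1225785 f(25,-3)=3375825 f(25,-1)=4719600 f(25,1)=5023200 f(25,3)=4404270 f(25,5)=3256110 f(25,7)=2040675 f(25,9)=1081275 f(25,11)=480675 f(25,13)=177099 f(25,15)=53130 f(25,17)=12650 f(25,19)=2300 f(25,21)=300 f(25,23)=25 f(25,25)=1
Σ_s f(25,s) = 25852920
P = 25852920/33554432 = 3231615/4194304

Answer: 3231615/4194304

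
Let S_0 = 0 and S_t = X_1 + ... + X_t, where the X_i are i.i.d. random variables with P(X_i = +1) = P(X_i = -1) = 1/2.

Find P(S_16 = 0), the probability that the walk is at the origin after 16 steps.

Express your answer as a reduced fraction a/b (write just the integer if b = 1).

Answer: 6435/32768

Derivation:
To return to 0 after 16 steps: need exactly 8 steps of +1 and 8 of -1.
Favorable paths: C(16,8) = 12870
Total paths: 2^16 = 65536
P = 12870/65536 = 6435/32768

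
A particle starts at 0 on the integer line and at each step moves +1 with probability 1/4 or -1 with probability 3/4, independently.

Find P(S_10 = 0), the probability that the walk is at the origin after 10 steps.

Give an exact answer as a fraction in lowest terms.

To be at 0 after 10 steps: need exactly 5 steps of +1 and 5 of -1.
Number of such sequences: C(10,5) = 252
Each has probability (1/4)^5 · (3/4)^5 = 243/1048576
P = 252 · 243/1048576 = 15309/262144

Answer: 15309/262144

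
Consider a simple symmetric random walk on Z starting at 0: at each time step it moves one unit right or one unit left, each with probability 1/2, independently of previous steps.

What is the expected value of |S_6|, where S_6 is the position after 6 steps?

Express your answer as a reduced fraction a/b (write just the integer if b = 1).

S_6 takes values m ≡ 0 (mod 2) with |m| ≤ 6; P(S_6=m) = C(6,(6+m)/2)/2^6.
Total paths: 2^6 = 64
Distribution: P(S=-6)=1/64, P(S=-4)=6/64, P(S=-2)=15/64, P(S=0)=20/64, P(S=2)=15/64, P(S=4)=6/64, P(S=6)=1/64
E[|S_6|] = Σ_m |m|·P(S_6=m) = 120/64 = 15/8

Answer: 15/8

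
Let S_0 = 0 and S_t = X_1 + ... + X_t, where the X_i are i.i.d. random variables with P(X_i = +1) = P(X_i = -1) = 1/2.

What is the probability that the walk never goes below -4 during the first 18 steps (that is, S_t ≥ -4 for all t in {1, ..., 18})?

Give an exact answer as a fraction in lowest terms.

Let f(t,s) = #length-t paths at position s with S_1..S_t all ≥ -4.
f(t,s) = f(t-1,s-1) + f(t-1,s+1) for s ≥ -4; f(t,s) = 0 for s < -4.
t=0: f(0,0)=1
t=1: f(1,-1)=1 f(1,1)=1
t=2: f(2,-2)=1 f(2,0)=2 f(2,2)=1
t=3: f(3,-3)=1 f(3,-1)=3 f(3,1)=3 f(3,3)=1
t=4: f(4,-4)=1 f(4,-2)=4 f(4,0)=6 f(4,2)=4 f(4,4)=1
t=5: f(5,-3)=5 f(5,-1)=10 f(5,1)=10 f(5,3)=5 f(5,5)=1
t=6: f(6,-4)=5 f(6,-2)=15 f(6,0)=20 f(6,2)=15 f(6,4)=6 f(6,6)=1
t=7: f(7,-3)=20 f(7,-1)=35 f(7,1)=35 f(7,3)=21 f(7,5)=7 f(7,7)=1
t=8: f(8,-4)=20 f(8,-2)=55 f(8,0)=70 f(8,2)=56 f(8,4)=28 f(8,6)=8 f(8,8)=1
t=9: f(9,-3)=75 f(9,-1)=125 f(9,1)=126 f(9,3)=84 f(9,5)=36 f(9,7)=9 f(9,9)=1
t=10: f(10,-4)=75 f(10,-2)=200 f(10,0)=251 f(10,2)=210 f(10,4)=120 f(10,6)=45 f(10,8)=10 f(10,10)=1
t=11: f(11,-3)=275 f(11,-1)=451 f(11,1)=461 f(11,3)=330 f(11,5)=165 f(11,7)=55 f(11,9)=11 f(11,11)=1
t=12: f(12,-4)=275 f(12,-2)=726 f(12,0)=912 f(12,2)=791 f(12,4)=495 f(12,6)=220 f(12,8)=66 f(12,10)=12 f(12,12)=1
t=13: f(13,-3)=1001 f(13,-1)=1638 f(13,1)=1703 f(13,3)=1286 f(13,5)=715 f(13,7)=286 f(13,9)=78 f(13,11)=13 f(13,13)=1
t=14: f(14,-4)=1001 f(14,-2)=2639 f(14,0)=3341 f(14,2)=2989 f(14,4)=2001 f(14,6)=1001 f(14,8)=364 f(14,10)=91 f(14,12)=14 f(14,14)=1
t=15: f(15,-3)=3640 f(15,-1)=5980 f(15,1)=6330 f(15,3)=4990 f(15,5)=3002 f(15,7)=1365 f(15,9)=455 f(15,11)=105 f(15,13)=15 f(15,15)=1
t=16: f(16,-4)=3640 f(16,-2)=9620 f(16,0)=12310 f(16,2)=11320 f(16,4)=7992 f(16,6)=4367 f(16,8)=1820 f(16,10)=560 f(16,12)=120 f(16,14)=16 f(16,16)=1
t=17: f(17,-3)=13260 f(17,-1)=21930 f(17,1)=23630 f(17,3)=19312 f(17,5)=12359 f(17,7)=6187 f(17,9)=2380 f(17,11)=680 f(17,13)=136 f(17,15)=17 f(17,17)=1
t=18: f(18,-4)=13260 f(18,-2)=35190 f(18,0)=45560 f(18,2)=42942 f(18,4)=31671 f(18,6)=18546 f(18,8)=8567 f(18,10)=3060 f(18,12)=816 f(18,14)=153 f(18,16)=18 f(18,18)=1
Σ_s f(18,s) = 199784
P = 199784/262144 = 24973/32768

Answer: 24973/32768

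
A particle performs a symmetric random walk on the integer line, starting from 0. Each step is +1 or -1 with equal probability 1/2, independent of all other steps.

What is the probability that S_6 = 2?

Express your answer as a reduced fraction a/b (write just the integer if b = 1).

Answer: 15/64

Derivation:
To reach position 2 after 6 steps: need 4 steps of +1 and 2 of -1.
Favorable paths: C(6,4) = 15
Total paths: 2^6 = 64
P = 15/64 = 15/64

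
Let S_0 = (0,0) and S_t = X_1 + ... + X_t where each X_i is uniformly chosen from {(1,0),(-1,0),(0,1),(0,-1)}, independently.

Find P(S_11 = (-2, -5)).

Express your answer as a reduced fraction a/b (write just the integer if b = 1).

Answer: 9075/2097152

Derivation:
Let h be the number of horizontal steps (so 11-h are vertical). To end at (-2,-5) need (h-2)/2 right-steps and ((11-h)-5)/2 up-steps.
Sum over h with 2 ≤ h ≤ 6, h ≡ 0 (mod 2), 11-h ≡ 1 (mod 2):
h=2: C(11,2)·C(2,0)·C(9,2) = 55·1·36 = 1980
h=4: C(11,4)·C(4,1)·C(7,1) = 330·4·7 = 9240
h=6: C(11,6)·C(6,2)·C(5,0) = 462·15·1 = 6930
Total favorable: 18150
Total paths: 4^11 = 4194304
P = 18150/4194304 = 9075/2097152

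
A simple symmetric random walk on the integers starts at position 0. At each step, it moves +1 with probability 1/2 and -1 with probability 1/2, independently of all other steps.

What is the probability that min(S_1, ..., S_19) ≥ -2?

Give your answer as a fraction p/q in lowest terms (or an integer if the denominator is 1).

Answer: 130169/262144

Derivation:
Let f(t,s) = #length-t paths at position s with S_1..S_t all ≥ -2.
f(t,s) = f(t-1,s-1) + f(t-1,s+1) for s ≥ -2; f(t,s) = 0 for s < -2.
t=0: f(0,0)=1
t=1: f(1,-1)=1 f(1,1)=1
t=2: f(2,-2)=1 f(2,0)=2 f(2,2)=1
t=3: f(3,-1)=3 f(3,1)=3 f(3,3)=1
t=4: f(4,-2)=3 f(4,0)=6 f(4,2)=4 f(4,4)=1
t=5: f(5,-1)=9 f(5,1)=10 f(5,3)=5 f(5,5)=1
t=6: f(6,-2)=9 f(6,0)=19 f(6,2)=15 f(6,4)=6 f(6,6)=1
t=7: f(7,-1)=28 f(7,1)=34 f(7,3)=21 f(7,5)=7 f(7,7)=1
t=8: f(8,-2)=28 f(8,0)=62 f(8,2)=55 f(8,4)=28 f(8,6)=8 f(8,8)=1
t=9: f(9,-1)=90 f(9,1)=117 f(9,3)=83 f(9,5)=36 f(9,7)=9 f(9,9)=1
t=10: f(10,-2)=90 f(10,0)=207 f(10,2)=200 f(10,4)=119 f(10,6)=45 f(10,8)=10 f(10,10)=1
t=11: f(11,-1)=297 f(11,1)=407 f(11,3)=319 f(11,5)=164 f(11,7)=55 f(11,9)=11 f(11,11)=1
t=12: f(12,-2)=297 f(12,0)=704 f(12,2)=726 f(12,4)=483 f(12,6)=219 f(12,8)=66 f(12,10)=12 f(12,12)=1
t=13: f(13,-1)=1001 f(13,1)=1430 f(13,3)=1209 f(13,5)=702 f(13,7)=285 f(13,9)=78 f(13,11)=13 f(13,13)=1
t=14: f(14,-2)=1001 f(14,0)=2431 f(14,2)=2639 f(14,4)=1911 f(14,6)=987 f(14,8)=363 f(14,10)=91 f(14,12)=14 f(14,14)=1
t=15: f(15,-1)=3432 f(15,1)=5070 f(15,3)=4550 f(15,5)=2898 f(15,7)=1350 f(15,9)=454 f(15,11)=105 f(15,13)=15 f(15,15)=1
t=16: f(16,-2)=3432 f(16,0)=8502 f(16,2)=9620 f(16,4)=7448 f(16,6)=4248 f(16,8)=1804 f(16,10)=559 f(16,12)=120 f(16,14)=16 f(16,16)=1
t=17: f(17,-1)=11934 f(17,1)=18122 f(17,3)=17068 f(17,5)=11696 f(17,7)=6052 f(17,9)=2363 f(17,11)=679 f(17,13)=136 f(17,15)=17 f(17,17)=1
t=18: f(18,-2)=11934 f(18,0)=30056 f(18,2)=35190 f(18,4)=28764 f(18,6)=17748 f(18,8)=8415 f(18,10)=3042 f(18,12)=815 f(18,14)=153 f(18,16)=18 f(18,18)=1
t=19: f(19,-1)=41990 f(19,1)=65246 f(19,3)=63954 f(19,5)=46512 f(19,7)=26163 f(19,9)=11457 f(19,11)=3857 f(19,13)=968 f(19,15)=171 f(19,17)=19 f(19,19)=1
Σ_s f(19,s) = 260338
P = 260338/524288 = 130169/262144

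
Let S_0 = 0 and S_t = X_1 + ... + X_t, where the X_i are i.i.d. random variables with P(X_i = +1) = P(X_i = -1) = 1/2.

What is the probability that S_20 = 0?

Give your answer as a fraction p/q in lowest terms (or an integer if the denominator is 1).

Answer: 46189/262144

Derivation:
To return to 0 after 20 steps: need exactly 10 steps of +1 and 10 of -1.
Favorable paths: C(20,10) = 184756
Total paths: 2^20 = 1048576
P = 184756/1048576 = 46189/262144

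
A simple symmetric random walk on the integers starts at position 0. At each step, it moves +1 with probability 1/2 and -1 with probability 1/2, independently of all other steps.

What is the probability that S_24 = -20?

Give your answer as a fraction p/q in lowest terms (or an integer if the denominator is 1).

To reach position -20 after 24 steps: need 2 steps of +1 and 22 of -1.
Favorable paths: C(24,2) = 276
Total paths: 2^24 = 16777216
P = 276/16777216 = 69/4194304

Answer: 69/4194304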